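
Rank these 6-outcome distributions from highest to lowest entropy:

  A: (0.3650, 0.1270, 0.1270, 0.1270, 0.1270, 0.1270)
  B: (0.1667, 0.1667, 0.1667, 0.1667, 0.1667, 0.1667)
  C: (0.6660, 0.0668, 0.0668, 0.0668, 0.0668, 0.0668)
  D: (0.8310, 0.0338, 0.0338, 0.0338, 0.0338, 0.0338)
B > A > C > D

Key insight: Entropy is maximized by uniform distributions and minimized by concentrated distributions.

Entropies:
  H(A) = 2.4212 bits
  H(B) = 2.5850 bits
  H(C) = 1.6945 bits
  H(D) = 1.0478 bits

Ranking: B > A > C > D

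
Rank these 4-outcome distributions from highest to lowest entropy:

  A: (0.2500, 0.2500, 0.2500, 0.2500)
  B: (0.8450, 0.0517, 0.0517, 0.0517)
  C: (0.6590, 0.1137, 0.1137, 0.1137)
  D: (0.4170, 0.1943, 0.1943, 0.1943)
A > D > C > B

Key insight: Entropy is maximized by uniform distributions and minimized by concentrated distributions.

Entropies:
  H(A) = 2.0000 bits
  H(B) = 0.8679 bits
  H(C) = 1.4662 bits
  H(D) = 1.9041 bits

Ranking: A > D > C > B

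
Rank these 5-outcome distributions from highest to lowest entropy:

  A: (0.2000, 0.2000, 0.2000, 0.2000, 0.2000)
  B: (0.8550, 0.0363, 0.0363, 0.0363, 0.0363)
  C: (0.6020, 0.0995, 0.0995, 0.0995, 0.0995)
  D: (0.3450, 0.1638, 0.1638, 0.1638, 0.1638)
A > D > C > B

Key insight: Entropy is maximized by uniform distributions and minimized by concentrated distributions.

Entropies:
  H(A) = 2.3219 bits
  H(B) = 0.8872 bits
  H(C) = 1.7658 bits
  H(D) = 2.2395 bits

Ranking: A > D > C > B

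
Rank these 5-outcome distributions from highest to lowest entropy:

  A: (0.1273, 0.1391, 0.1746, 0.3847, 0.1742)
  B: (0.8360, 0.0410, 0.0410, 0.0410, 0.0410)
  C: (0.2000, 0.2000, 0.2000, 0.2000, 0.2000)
C > A > B

Key insight: Entropy is maximized by uniform distributions and minimized by concentrated distributions.

- Uniform distributions have maximum entropy log₂(5) = 2.3219 bits
- The more "peaked" or concentrated a distribution, the lower its entropy

Entropies:
  H(A) = 2.1835 bits
  H(B) = 0.9718 bits
  H(C) = 2.3219 bits

Ranking: C > A > B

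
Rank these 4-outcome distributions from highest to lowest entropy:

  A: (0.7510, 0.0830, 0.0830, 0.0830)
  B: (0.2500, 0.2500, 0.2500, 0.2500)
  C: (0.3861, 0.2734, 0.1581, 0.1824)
B > C > A

Key insight: Entropy is maximized by uniform distributions and minimized by concentrated distributions.

- Uniform distributions have maximum entropy log₂(4) = 2.0000 bits
- The more "peaked" or concentrated a distribution, the lower its entropy

Entropies:
  H(A) = 1.2043 bits
  H(B) = 2.0000 bits
  H(C) = 1.9101 bits

Ranking: B > C > A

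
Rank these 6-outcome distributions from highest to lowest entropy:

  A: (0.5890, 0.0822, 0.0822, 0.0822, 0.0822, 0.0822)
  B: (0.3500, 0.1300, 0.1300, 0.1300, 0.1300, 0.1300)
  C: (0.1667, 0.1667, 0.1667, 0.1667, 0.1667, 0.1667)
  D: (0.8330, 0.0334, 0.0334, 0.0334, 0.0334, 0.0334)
C > B > A > D

Key insight: Entropy is maximized by uniform distributions and minimized by concentrated distributions.

Entropies:
  H(A) = 1.9313 bits
  H(B) = 2.4433 bits
  H(C) = 2.5850 bits
  H(D) = 1.0386 bits

Ranking: C > B > A > D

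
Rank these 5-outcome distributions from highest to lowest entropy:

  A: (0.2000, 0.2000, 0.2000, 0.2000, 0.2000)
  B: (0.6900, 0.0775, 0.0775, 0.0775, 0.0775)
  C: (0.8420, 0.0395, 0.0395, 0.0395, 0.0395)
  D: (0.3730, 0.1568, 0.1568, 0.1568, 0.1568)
A > D > B > C

Key insight: Entropy is maximized by uniform distributions and minimized by concentrated distributions.

Entropies:
  H(A) = 2.3219 bits
  H(B) = 1.5132 bits
  H(C) = 0.9455 bits
  H(D) = 2.2069 bits

Ranking: A > D > B > C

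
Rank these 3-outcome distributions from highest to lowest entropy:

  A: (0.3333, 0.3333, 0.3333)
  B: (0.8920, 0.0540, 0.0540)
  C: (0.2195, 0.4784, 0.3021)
A > C > B

Key insight: Entropy is maximized by uniform distributions and minimized by concentrated distributions.

- Uniform distributions have maximum entropy log₂(3) = 1.5850 bits
- The more "peaked" or concentrated a distribution, the lower its entropy

Entropies:
  H(A) = 1.5850 bits
  H(B) = 0.6019 bits
  H(C) = 1.5108 bits

Ranking: A > C > B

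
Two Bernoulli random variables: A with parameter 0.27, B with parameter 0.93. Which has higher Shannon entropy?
A

For binary distributions, entropy is maximized at p=0.5 and decreases as p moves toward 0 or 1.

H(A) = H(0.27) = 0.8415 bits
H(B) = H(0.93) = 0.3659 bits

Distribution A (p=0.27) is closer to uniform (p=0.5), so it has higher entropy.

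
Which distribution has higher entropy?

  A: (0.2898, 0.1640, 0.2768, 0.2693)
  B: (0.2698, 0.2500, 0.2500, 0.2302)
B

Both distributions are close to uniform, making this a harder comparison.

H(A) = 1.9683 bits
H(B) = 1.9977 bits

The distribution closer to uniform has higher entropy.
Answer: B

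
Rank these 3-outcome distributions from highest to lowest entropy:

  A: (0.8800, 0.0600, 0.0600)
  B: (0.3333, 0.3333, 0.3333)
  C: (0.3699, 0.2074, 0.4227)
B > C > A

Key insight: Entropy is maximized by uniform distributions and minimized by concentrated distributions.

- Uniform distributions have maximum entropy log₂(3) = 1.5850 bits
- The more "peaked" or concentrated a distribution, the lower its entropy

Entropies:
  H(A) = 0.6494 bits
  H(B) = 1.5850 bits
  H(C) = 1.5266 bits

Ranking: B > C > A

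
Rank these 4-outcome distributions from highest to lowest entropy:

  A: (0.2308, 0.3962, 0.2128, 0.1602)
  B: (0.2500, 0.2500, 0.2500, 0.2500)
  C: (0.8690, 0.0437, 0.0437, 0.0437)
B > A > C

Key insight: Entropy is maximized by uniform distributions and minimized by concentrated distributions.

- Uniform distributions have maximum entropy log₂(4) = 2.0000 bits
- The more "peaked" or concentrated a distribution, the lower its entropy

Entropies:
  H(A) = 1.9157 bits
  H(B) = 2.0000 bits
  H(C) = 0.7678 bits

Ranking: B > A > C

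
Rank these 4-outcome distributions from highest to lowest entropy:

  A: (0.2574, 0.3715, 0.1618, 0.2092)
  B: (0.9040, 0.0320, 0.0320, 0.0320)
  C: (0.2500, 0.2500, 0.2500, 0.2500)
C > A > B

Key insight: Entropy is maximized by uniform distributions and minimized by concentrated distributions.

- Uniform distributions have maximum entropy log₂(4) = 2.0000 bits
- The more "peaked" or concentrated a distribution, the lower its entropy

Entropies:
  H(A) = 1.9321 bits
  H(B) = 0.6083 bits
  H(C) = 2.0000 bits

Ranking: C > A > B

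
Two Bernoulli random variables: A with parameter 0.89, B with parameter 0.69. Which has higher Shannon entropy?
B

For binary distributions, entropy is maximized at p=0.5 and decreases as p moves toward 0 or 1.

H(A) = H(0.89) = 0.4999 bits
H(B) = H(0.69) = 0.8932 bits

Distribution B (p=0.69) is closer to uniform (p=0.5), so it has higher entropy.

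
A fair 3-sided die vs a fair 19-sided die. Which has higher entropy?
19-sided die

Both are uniform distributions; for uniform over n outcomes, H = log₂(n). H(3-sided) = log₂(3) = 1.585 bits and H(19-sided) = log₂(19) = 4.248 bits. More outcomes in a uniform distribution means higher entropy.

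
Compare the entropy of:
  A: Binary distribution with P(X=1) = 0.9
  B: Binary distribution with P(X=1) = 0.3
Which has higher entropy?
B

For binary distributions, entropy is maximized at p=0.5 and decreases as p moves toward 0 or 1.

H(A) = H(0.9) = 0.4690 bits
H(B) = H(0.3) = 0.8813 bits

Distribution B (p=0.3) is closer to uniform (p=0.5), so it has higher entropy.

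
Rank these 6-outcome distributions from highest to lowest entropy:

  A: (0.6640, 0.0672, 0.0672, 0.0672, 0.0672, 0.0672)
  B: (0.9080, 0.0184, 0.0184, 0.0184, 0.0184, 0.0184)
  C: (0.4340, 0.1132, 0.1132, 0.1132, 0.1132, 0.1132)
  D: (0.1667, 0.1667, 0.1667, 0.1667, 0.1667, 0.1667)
D > C > A > B

Key insight: Entropy is maximized by uniform distributions and minimized by concentrated distributions.

Entropies:
  H(A) = 1.7011 bits
  H(B) = 0.6567 bits
  H(C) = 2.3016 bits
  H(D) = 2.5850 bits

Ranking: D > C > A > B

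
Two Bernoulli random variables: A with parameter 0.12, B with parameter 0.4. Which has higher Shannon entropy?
B

For binary distributions, entropy is maximized at p=0.5 and decreases as p moves toward 0 or 1.

H(A) = H(0.12) = 0.5294 bits
H(B) = H(0.4) = 0.9710 bits

Distribution B (p=0.4) is closer to uniform (p=0.5), so it has higher entropy.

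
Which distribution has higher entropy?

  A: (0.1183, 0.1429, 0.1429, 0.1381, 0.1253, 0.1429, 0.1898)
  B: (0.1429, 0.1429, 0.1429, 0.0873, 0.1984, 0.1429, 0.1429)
A

Both distributions are close to uniform, making this a harder comparison.

H(A) = 2.7923 bits
H(B) = 2.7754 bits

The distribution closer to uniform has higher entropy.
Answer: A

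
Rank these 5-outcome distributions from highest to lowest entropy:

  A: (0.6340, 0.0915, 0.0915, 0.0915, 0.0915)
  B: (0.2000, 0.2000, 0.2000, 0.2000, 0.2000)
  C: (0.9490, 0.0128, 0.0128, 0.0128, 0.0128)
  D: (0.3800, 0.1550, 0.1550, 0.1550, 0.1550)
B > D > A > C

Key insight: Entropy is maximized by uniform distributions and minimized by concentrated distributions.

Entropies:
  H(A) = 1.6796 bits
  H(B) = 2.3219 bits
  H(C) = 0.3926 bits
  H(D) = 2.1980 bits

Ranking: B > D > A > C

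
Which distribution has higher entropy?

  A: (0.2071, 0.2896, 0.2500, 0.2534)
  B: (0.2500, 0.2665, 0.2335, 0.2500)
B

Both distributions are close to uniform, making this a harder comparison.

H(A) = 1.9900 bits
H(B) = 1.9984 bits

The distribution closer to uniform has higher entropy.
Answer: B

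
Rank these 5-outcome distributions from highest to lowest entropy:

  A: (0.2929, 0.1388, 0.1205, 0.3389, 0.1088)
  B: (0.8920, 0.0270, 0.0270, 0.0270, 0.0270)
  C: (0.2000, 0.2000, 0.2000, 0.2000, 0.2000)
C > A > B

Key insight: Entropy is maximized by uniform distributions and minimized by concentrated distributions.

- Uniform distributions have maximum entropy log₂(5) = 2.3219 bits
- The more "peaked" or concentrated a distribution, the lower its entropy

Entropies:
  H(A) = 2.1595 bits
  H(B) = 0.7099 bits
  H(C) = 2.3219 bits

Ranking: C > A > B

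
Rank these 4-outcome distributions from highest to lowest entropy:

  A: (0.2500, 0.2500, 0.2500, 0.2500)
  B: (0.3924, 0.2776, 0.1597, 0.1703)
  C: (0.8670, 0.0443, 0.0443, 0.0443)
A > B > C

Key insight: Entropy is maximized by uniform distributions and minimized by concentrated distributions.

- Uniform distributions have maximum entropy log₂(4) = 2.0000 bits
- The more "peaked" or concentrated a distribution, the lower its entropy

Entropies:
  H(A) = 2.0000 bits
  H(B) = 1.9004 bits
  H(C) = 0.7764 bits

Ranking: A > B > C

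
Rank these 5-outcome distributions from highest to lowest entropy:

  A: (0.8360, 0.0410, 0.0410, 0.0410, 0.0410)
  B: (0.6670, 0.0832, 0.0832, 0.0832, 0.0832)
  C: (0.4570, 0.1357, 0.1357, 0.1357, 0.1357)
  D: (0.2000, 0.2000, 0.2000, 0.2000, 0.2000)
D > C > B > A

Key insight: Entropy is maximized by uniform distributions and minimized by concentrated distributions.

Entropies:
  H(A) = 0.9718 bits
  H(B) = 1.5840 bits
  H(C) = 2.0807 bits
  H(D) = 2.3219 bits

Ranking: D > C > B > A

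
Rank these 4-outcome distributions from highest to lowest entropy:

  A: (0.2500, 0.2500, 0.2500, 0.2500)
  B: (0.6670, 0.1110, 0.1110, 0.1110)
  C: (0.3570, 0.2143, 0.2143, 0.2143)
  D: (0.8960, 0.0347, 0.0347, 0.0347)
A > C > B > D

Key insight: Entropy is maximized by uniform distributions and minimized by concentrated distributions.

Entropies:
  H(A) = 2.0000 bits
  H(B) = 1.4458 bits
  H(C) = 1.9593 bits
  H(D) = 0.6464 bits

Ranking: A > C > B > D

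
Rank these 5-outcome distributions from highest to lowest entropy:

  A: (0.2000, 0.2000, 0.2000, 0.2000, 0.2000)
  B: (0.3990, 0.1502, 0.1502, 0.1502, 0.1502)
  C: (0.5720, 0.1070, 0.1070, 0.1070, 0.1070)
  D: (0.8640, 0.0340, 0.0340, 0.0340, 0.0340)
A > B > C > D

Key insight: Entropy is maximized by uniform distributions and minimized by concentrated distributions.

Entropies:
  H(A) = 2.3219 bits
  H(B) = 2.1724 bits
  H(C) = 1.8410 bits
  H(D) = 0.8457 bits

Ranking: A > B > C > D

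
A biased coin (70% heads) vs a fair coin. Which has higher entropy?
Fair coin

The fair coin is uniform (p=0.5), maximizing binary entropy at 1 bit. The biased coin has H(0.70) ≈ 0.881 bits — its outcome is more predictable, so its entropy is lower.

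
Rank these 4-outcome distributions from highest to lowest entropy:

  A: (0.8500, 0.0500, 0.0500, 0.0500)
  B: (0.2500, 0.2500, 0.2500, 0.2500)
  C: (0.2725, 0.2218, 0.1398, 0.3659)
B > C > A

Key insight: Entropy is maximized by uniform distributions and minimized by concentrated distributions.

- Uniform distributions have maximum entropy log₂(4) = 2.0000 bits
- The more "peaked" or concentrated a distribution, the lower its entropy

Entropies:
  H(A) = 0.8476 bits
  H(B) = 2.0000 bits
  H(C) = 1.9206 bits

Ranking: B > C > A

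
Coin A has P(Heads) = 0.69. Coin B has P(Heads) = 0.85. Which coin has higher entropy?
A

For binary distributions, entropy is maximized at p=0.5 and decreases as p moves toward 0 or 1.

H(A) = H(0.69) = 0.8932 bits
H(B) = H(0.85) = 0.6098 bits

Distribution A (p=0.69) is closer to uniform (p=0.5), so it has higher entropy.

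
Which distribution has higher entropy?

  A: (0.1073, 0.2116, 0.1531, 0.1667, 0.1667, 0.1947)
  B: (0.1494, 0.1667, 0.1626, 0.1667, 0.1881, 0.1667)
B

Both distributions are close to uniform, making this a harder comparison.

H(A) = 2.5554 bits
H(B) = 2.5816 bits

The distribution closer to uniform has higher entropy.
Answer: B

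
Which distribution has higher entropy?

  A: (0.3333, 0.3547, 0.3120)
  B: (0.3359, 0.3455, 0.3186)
B

Both distributions are close to uniform, making this a harder comparison.

H(A) = 1.5830 bits
H(B) = 1.5842 bits

The distribution closer to uniform has higher entropy.
Answer: B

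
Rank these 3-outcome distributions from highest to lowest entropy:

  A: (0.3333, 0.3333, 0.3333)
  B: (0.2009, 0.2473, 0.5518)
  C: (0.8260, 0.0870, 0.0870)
A > B > C

Key insight: Entropy is maximized by uniform distributions and minimized by concentrated distributions.

- Uniform distributions have maximum entropy log₂(3) = 1.5850 bits
- The more "peaked" or concentrated a distribution, the lower its entropy

Entropies:
  H(A) = 1.5850 bits
  H(B) = 1.4370 bits
  H(C) = 0.8408 bits

Ranking: A > B > C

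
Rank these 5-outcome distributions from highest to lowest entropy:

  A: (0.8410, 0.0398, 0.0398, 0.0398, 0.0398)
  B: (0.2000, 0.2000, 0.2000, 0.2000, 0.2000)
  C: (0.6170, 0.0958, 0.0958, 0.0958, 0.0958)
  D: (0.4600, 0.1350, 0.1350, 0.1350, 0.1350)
B > D > C > A

Key insight: Entropy is maximized by uniform distributions and minimized by concentrated distributions.

Entropies:
  H(A) = 0.9499 bits
  H(B) = 2.3219 bits
  H(C) = 1.7261 bits
  H(D) = 2.0754 bits

Ranking: B > D > C > A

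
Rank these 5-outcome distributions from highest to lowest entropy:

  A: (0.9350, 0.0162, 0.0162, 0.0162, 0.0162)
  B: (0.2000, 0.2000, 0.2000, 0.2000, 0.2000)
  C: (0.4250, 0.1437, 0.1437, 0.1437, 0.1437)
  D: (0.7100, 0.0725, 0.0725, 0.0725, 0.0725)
B > C > D > A

Key insight: Entropy is maximized by uniform distributions and minimized by concentrated distributions.

Entropies:
  H(A) = 0.4770 bits
  H(B) = 2.3219 bits
  H(C) = 2.1337 bits
  H(D) = 1.4487 bits

Ranking: B > C > D > A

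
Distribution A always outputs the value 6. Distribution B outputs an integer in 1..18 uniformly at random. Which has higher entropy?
B

A is deterministic, so H(A) = 0. B is uniform over 18 outcomes, so H(B) = log₂(18) = 4.170 bits. Any distribution with genuine randomness has higher entropy than a deterministic one.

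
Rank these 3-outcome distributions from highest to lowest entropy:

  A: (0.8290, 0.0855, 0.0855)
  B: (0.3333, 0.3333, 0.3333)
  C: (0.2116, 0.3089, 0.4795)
B > C > A

Key insight: Entropy is maximized by uniform distributions and minimized by concentrated distributions.

- Uniform distributions have maximum entropy log₂(3) = 1.5850 bits
- The more "peaked" or concentrated a distribution, the lower its entropy

Entropies:
  H(A) = 0.8310 bits
  H(B) = 1.5850 bits
  H(C) = 1.5061 bits

Ranking: B > C > A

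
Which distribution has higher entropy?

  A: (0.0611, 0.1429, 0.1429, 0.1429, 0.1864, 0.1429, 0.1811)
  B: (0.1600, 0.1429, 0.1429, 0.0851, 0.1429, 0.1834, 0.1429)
B

Both distributions are close to uniform, making this a harder comparison.

H(A) = 2.7487 bits
H(B) = 2.7786 bits

The distribution closer to uniform has higher entropy.
Answer: B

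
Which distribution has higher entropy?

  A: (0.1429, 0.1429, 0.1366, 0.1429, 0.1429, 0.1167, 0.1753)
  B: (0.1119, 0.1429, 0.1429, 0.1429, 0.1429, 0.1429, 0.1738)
A

Both distributions are close to uniform, making this a harder comparison.

H(A) = 2.7985 bits
H(B) = 2.7976 bits

The distribution closer to uniform has higher entropy.
Answer: A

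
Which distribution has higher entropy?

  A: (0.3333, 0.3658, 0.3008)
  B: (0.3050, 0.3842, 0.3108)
A

Both distributions are close to uniform, making this a harder comparison.

H(A) = 1.5804 bits
H(B) = 1.5767 bits

The distribution closer to uniform has higher entropy.
Answer: A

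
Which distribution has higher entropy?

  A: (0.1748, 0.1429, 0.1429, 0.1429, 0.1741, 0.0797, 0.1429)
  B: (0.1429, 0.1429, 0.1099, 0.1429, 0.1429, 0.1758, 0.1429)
B

Both distributions are close to uniform, making this a harder comparison.

H(A) = 2.7740 bits
H(B) = 2.7963 bits

The distribution closer to uniform has higher entropy.
Answer: B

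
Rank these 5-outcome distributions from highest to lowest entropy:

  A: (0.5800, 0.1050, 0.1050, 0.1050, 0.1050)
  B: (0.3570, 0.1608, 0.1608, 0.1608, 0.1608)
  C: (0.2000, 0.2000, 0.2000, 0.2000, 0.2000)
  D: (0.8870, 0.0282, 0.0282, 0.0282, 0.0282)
C > B > A > D

Key insight: Entropy is maximized by uniform distributions and minimized by concentrated distributions.

Entropies:
  H(A) = 1.8215 bits
  H(B) = 2.2262 bits
  H(C) = 2.3219 bits
  H(D) = 0.7349 bits

Ranking: C > B > A > D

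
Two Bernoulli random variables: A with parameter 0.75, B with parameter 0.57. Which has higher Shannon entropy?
B

For binary distributions, entropy is maximized at p=0.5 and decreases as p moves toward 0 or 1.

H(A) = H(0.75) = 0.8113 bits
H(B) = H(0.57) = 0.9858 bits

Distribution B (p=0.57) is closer to uniform (p=0.5), so it has higher entropy.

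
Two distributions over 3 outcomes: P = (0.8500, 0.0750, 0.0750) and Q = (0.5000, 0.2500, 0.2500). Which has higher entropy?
Q

P is highly concentrated on one outcome (85%), making it nearly deterministic. Q spreads its mass more evenly (max 50%). The more spread-out distribution has higher entropy: H(P) ≈ 0.760 bits, H(Q) ≈ 1.500 bits.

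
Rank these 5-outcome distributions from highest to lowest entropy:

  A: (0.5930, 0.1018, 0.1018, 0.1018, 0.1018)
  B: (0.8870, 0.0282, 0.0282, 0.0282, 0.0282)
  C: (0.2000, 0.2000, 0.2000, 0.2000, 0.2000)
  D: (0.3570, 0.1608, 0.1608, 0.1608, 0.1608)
C > D > A > B

Key insight: Entropy is maximized by uniform distributions and minimized by concentrated distributions.

Entropies:
  H(A) = 1.7889 bits
  H(B) = 0.7349 bits
  H(C) = 2.3219 bits
  H(D) = 2.2262 bits

Ranking: C > D > A > B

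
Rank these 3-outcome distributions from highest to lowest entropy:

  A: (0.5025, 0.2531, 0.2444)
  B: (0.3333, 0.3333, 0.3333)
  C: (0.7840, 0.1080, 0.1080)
B > A > C

Key insight: Entropy is maximized by uniform distributions and minimized by concentrated distributions.

- Uniform distributions have maximum entropy log₂(3) = 1.5850 bits
- The more "peaked" or concentrated a distribution, the lower its entropy

Entropies:
  H(A) = 1.4974 bits
  H(B) = 1.5850 bits
  H(C) = 0.9688 bits

Ranking: B > A > C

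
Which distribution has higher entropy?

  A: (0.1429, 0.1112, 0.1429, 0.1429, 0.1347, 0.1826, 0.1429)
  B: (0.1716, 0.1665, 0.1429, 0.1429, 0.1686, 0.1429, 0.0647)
A

Both distributions are close to uniform, making this a harder comparison.

H(A) = 2.7942 bits
H(B) = 2.7588 bits

The distribution closer to uniform has higher entropy.
Answer: A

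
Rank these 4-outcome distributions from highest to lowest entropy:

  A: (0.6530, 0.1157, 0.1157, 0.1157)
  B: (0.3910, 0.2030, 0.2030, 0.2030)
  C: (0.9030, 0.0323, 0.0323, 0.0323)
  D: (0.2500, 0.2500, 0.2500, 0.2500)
D > B > A > C

Key insight: Entropy is maximized by uniform distributions and minimized by concentrated distributions.

Entropies:
  H(A) = 1.4813 bits
  H(B) = 1.9307 bits
  H(C) = 0.6132 bits
  H(D) = 2.0000 bits

Ranking: D > B > A > C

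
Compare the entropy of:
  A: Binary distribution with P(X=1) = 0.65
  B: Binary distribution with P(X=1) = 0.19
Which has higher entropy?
A

For binary distributions, entropy is maximized at p=0.5 and decreases as p moves toward 0 or 1.

H(A) = H(0.65) = 0.9341 bits
H(B) = H(0.19) = 0.7015 bits

Distribution A (p=0.65) is closer to uniform (p=0.5), so it has higher entropy.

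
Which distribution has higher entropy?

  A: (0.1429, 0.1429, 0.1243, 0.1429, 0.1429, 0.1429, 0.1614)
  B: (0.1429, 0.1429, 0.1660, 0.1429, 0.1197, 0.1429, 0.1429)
A

Both distributions are close to uniform, making this a harder comparison.

H(A) = 2.8039 bits
H(B) = 2.8019 bits

The distribution closer to uniform has higher entropy.
Answer: A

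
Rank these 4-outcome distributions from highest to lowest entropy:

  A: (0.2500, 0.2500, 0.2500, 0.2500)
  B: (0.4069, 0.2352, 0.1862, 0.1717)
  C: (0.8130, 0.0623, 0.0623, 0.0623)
A > B > C

Key insight: Entropy is maximized by uniform distributions and minimized by concentrated distributions.

- Uniform distributions have maximum entropy log₂(4) = 2.0000 bits
- The more "peaked" or concentrated a distribution, the lower its entropy

Entropies:
  H(A) = 2.0000 bits
  H(B) = 1.9070 bits
  H(C) = 0.9915 bits

Ranking: A > B > C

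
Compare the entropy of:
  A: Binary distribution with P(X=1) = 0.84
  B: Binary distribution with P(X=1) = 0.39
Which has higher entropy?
B

For binary distributions, entropy is maximized at p=0.5 and decreases as p moves toward 0 or 1.

H(A) = H(0.84) = 0.6343 bits
H(B) = H(0.39) = 0.9648 bits

Distribution B (p=0.39) is closer to uniform (p=0.5), so it has higher entropy.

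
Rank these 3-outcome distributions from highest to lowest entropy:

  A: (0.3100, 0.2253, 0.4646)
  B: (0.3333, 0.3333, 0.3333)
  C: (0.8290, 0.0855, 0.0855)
B > A > C

Key insight: Entropy is maximized by uniform distributions and minimized by concentrated distributions.

- Uniform distributions have maximum entropy log₂(3) = 1.5850 bits
- The more "peaked" or concentrated a distribution, the lower its entropy

Entropies:
  H(A) = 1.5220 bits
  H(B) = 1.5850 bits
  H(C) = 0.8310 bits

Ranking: B > A > C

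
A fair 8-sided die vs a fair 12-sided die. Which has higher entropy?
12-sided die

Both are uniform distributions; for uniform over n outcomes, H = log₂(n). H(8-sided) = log₂(8) = 3.000 bits and H(12-sided) = log₂(12) = 3.585 bits. More outcomes in a uniform distribution means higher entropy.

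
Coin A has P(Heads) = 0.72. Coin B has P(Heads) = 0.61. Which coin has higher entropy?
B

For binary distributions, entropy is maximized at p=0.5 and decreases as p moves toward 0 or 1.

H(A) = H(0.72) = 0.8555 bits
H(B) = H(0.61) = 0.9648 bits

Distribution B (p=0.61) is closer to uniform (p=0.5), so it has higher entropy.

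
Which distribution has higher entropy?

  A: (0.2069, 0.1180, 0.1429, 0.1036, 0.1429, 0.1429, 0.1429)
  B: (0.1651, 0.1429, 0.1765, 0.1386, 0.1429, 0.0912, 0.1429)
B

Both distributions are close to uniform, making this a harder comparison.

H(A) = 2.7773 bits
H(B) = 2.7841 bits

The distribution closer to uniform has higher entropy.
Answer: B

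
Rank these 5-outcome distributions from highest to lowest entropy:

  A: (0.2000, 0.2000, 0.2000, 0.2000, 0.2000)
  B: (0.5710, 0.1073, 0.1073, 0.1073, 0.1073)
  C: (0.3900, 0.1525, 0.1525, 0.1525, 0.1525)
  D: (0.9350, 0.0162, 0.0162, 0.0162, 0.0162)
A > C > B > D

Key insight: Entropy is maximized by uniform distributions and minimized by concentrated distributions.

Entropies:
  H(A) = 2.3219 bits
  H(B) = 1.8434 bits
  H(C) = 2.1848 bits
  H(D) = 0.4770 bits

Ranking: A > C > B > D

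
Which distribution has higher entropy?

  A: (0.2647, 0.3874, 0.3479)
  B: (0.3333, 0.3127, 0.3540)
B

Both distributions are close to uniform, making this a harder comparison.

H(A) = 1.5675 bits
H(B) = 1.5831 bits

The distribution closer to uniform has higher entropy.
Answer: B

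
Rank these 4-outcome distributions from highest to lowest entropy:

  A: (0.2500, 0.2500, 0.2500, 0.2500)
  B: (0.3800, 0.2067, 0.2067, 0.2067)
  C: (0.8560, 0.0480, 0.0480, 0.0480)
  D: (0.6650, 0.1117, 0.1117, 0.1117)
A > B > D > C

Key insight: Entropy is maximized by uniform distributions and minimized by concentrated distributions.

Entropies:
  H(A) = 2.0000 bits
  H(B) = 1.9407 bits
  H(C) = 0.8229 bits
  H(D) = 1.4509 bits

Ranking: A > B > D > C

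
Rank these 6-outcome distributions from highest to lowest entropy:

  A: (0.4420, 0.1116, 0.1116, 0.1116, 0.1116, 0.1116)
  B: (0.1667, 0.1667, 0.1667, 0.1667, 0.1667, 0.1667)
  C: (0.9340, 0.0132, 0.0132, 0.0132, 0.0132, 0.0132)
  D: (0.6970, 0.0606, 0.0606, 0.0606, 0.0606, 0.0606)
B > A > D > C

Key insight: Entropy is maximized by uniform distributions and minimized by concentrated distributions.

Entropies:
  H(A) = 2.2859 bits
  H(B) = 2.5850 bits
  H(C) = 0.5041 bits
  H(D) = 1.5885 bits

Ranking: B > A > D > C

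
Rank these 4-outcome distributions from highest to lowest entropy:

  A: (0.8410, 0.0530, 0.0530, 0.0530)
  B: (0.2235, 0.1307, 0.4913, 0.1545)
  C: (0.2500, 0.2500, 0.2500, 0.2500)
C > B > A

Key insight: Entropy is maximized by uniform distributions and minimized by concentrated distributions.

- Uniform distributions have maximum entropy log₂(4) = 2.0000 bits
- The more "peaked" or concentrated a distribution, the lower its entropy

Entropies:
  H(A) = 0.8839 bits
  H(B) = 1.7869 bits
  H(C) = 2.0000 bits

Ranking: C > B > A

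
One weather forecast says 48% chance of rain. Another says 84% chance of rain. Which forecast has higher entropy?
48% forecast

Treat each forecast as a Bernoulli distribution. Binary entropy is maximized at p=0.5 and falls off symmetrically toward 0 or 1. The 48% forecast is closer to 50%, so it is more uncertain. H(48%) ≈ 0.999 bits, H(84%) ≈ 0.634 bits.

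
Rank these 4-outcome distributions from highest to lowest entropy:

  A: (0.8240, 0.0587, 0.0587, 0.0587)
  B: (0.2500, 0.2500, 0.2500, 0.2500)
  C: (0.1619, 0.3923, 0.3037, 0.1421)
B > C > A

Key insight: Entropy is maximized by uniform distributions and minimized by concentrated distributions.

- Uniform distributions have maximum entropy log₂(4) = 2.0000 bits
- The more "peaked" or concentrated a distribution, the lower its entropy

Entropies:
  H(A) = 0.9502 bits
  H(B) = 2.0000 bits
  H(C) = 1.8770 bits

Ranking: B > C > A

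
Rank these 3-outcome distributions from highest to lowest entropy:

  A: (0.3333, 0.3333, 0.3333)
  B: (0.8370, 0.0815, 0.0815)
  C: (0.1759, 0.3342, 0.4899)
A > C > B

Key insight: Entropy is maximized by uniform distributions and minimized by concentrated distributions.

- Uniform distributions have maximum entropy log₂(3) = 1.5850 bits
- The more "peaked" or concentrated a distribution, the lower its entropy

Entropies:
  H(A) = 1.5850 bits
  H(B) = 0.8044 bits
  H(C) = 1.4738 bits

Ranking: A > C > B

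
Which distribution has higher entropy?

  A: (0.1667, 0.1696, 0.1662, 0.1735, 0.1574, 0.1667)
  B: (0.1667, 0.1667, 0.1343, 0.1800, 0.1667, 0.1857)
A

Both distributions are close to uniform, making this a harder comparison.

H(A) = 2.5843 bits
H(B) = 2.5779 bits

The distribution closer to uniform has higher entropy.
Answer: A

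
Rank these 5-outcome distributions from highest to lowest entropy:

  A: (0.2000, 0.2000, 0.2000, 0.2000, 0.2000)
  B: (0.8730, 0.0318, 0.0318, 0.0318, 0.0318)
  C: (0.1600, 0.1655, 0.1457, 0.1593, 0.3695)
A > C > B

Key insight: Entropy is maximized by uniform distributions and minimized by concentrated distributions.

- Uniform distributions have maximum entropy log₂(5) = 2.3219 bits
- The more "peaked" or concentrated a distribution, the lower its entropy

Entropies:
  H(A) = 2.3219 bits
  H(B) = 0.8032 bits
  H(C) = 2.2103 bits

Ranking: A > C > B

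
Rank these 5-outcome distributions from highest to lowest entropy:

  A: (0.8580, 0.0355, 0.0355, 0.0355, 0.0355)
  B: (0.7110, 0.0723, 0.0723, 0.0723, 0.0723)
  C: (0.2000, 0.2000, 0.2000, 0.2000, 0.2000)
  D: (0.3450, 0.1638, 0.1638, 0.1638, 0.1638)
C > D > B > A

Key insight: Entropy is maximized by uniform distributions and minimized by concentrated distributions.

Entropies:
  H(A) = 0.8735 bits
  H(B) = 1.4454 bits
  H(C) = 2.3219 bits
  H(D) = 2.2395 bits

Ranking: C > D > B > A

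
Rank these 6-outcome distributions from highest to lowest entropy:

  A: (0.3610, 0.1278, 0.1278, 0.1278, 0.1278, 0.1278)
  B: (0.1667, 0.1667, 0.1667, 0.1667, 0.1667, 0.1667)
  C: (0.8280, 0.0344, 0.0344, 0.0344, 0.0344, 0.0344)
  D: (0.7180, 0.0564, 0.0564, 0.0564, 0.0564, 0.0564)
B > A > D > C

Key insight: Entropy is maximized by uniform distributions and minimized by concentrated distributions.

Entropies:
  H(A) = 2.4272 bits
  H(B) = 2.5850 bits
  H(C) = 1.0616 bits
  H(D) = 1.5129 bits

Ranking: B > A > D > C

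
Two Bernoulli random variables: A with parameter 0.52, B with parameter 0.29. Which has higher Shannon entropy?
A

For binary distributions, entropy is maximized at p=0.5 and decreases as p moves toward 0 or 1.

H(A) = H(0.52) = 0.9988 bits
H(B) = H(0.29) = 0.8687 bits

Distribution A (p=0.52) is closer to uniform (p=0.5), so it has higher entropy.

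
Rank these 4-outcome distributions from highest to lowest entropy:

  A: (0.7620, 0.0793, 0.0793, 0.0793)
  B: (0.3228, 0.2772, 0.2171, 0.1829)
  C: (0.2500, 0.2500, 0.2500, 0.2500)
C > B > A

Key insight: Entropy is maximized by uniform distributions and minimized by concentrated distributions.

- Uniform distributions have maximum entropy log₂(4) = 2.0000 bits
- The more "peaked" or concentrated a distribution, the lower its entropy

Entropies:
  H(A) = 1.1689 bits
  H(B) = 1.9664 bits
  H(C) = 2.0000 bits

Ranking: C > B > A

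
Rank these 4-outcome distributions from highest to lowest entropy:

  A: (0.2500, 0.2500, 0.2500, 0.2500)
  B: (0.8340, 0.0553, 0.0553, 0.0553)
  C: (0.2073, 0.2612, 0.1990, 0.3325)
A > C > B

Key insight: Entropy is maximized by uniform distributions and minimized by concentrated distributions.

- Uniform distributions have maximum entropy log₂(4) = 2.0000 bits
- The more "peaked" or concentrated a distribution, the lower its entropy

Entropies:
  H(A) = 2.0000 bits
  H(B) = 0.9116 bits
  H(C) = 1.9682 bits

Ranking: A > C > B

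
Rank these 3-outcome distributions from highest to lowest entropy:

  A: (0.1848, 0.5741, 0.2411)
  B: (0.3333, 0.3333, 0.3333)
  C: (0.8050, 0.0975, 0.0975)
B > A > C

Key insight: Entropy is maximized by uniform distributions and minimized by concentrated distributions.

- Uniform distributions have maximum entropy log₂(3) = 1.5850 bits
- The more "peaked" or concentrated a distribution, the lower its entropy

Entropies:
  H(A) = 1.4046 bits
  H(B) = 1.5850 bits
  H(C) = 0.9068 bits

Ranking: B > A > C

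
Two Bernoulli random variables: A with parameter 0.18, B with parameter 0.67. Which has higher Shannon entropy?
B

For binary distributions, entropy is maximized at p=0.5 and decreases as p moves toward 0 or 1.

H(A) = H(0.18) = 0.6801 bits
H(B) = H(0.67) = 0.9149 bits

Distribution B (p=0.67) is closer to uniform (p=0.5), so it has higher entropy.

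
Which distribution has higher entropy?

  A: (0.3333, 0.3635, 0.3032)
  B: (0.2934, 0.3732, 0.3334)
A

Both distributions are close to uniform, making this a harder comparison.

H(A) = 1.5810 bits
H(B) = 1.5781 bits

The distribution closer to uniform has higher entropy.
Answer: A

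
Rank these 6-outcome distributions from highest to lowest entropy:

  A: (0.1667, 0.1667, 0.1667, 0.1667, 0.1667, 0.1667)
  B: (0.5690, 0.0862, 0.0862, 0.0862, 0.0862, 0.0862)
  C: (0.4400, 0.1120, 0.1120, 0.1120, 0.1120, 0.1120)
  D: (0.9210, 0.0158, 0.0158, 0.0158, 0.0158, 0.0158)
A > C > B > D

Key insight: Entropy is maximized by uniform distributions and minimized by concentrated distributions.

Entropies:
  H(A) = 2.5850 bits
  H(B) = 1.9870 bits
  H(C) = 2.2899 bits
  H(D) = 0.5821 bits

Ranking: A > C > B > D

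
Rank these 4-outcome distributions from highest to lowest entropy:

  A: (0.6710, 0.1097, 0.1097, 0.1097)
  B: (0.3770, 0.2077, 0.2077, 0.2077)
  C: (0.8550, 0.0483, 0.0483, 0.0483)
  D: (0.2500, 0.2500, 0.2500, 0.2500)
D > B > A > C

Key insight: Entropy is maximized by uniform distributions and minimized by concentrated distributions.

Entropies:
  H(A) = 1.4354 bits
  H(B) = 1.9433 bits
  H(C) = 0.8270 bits
  H(D) = 2.0000 bits

Ranking: D > B > A > C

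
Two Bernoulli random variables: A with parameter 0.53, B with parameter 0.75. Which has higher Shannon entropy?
A

For binary distributions, entropy is maximized at p=0.5 and decreases as p moves toward 0 or 1.

H(A) = H(0.53) = 0.9974 bits
H(B) = H(0.75) = 0.8113 bits

Distribution A (p=0.53) is closer to uniform (p=0.5), so it has higher entropy.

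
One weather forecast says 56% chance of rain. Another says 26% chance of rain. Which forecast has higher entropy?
56% forecast

Treat each forecast as a Bernoulli distribution. Binary entropy is maximized at p=0.5 and falls off symmetrically toward 0 or 1. The 56% forecast is closer to 50%, so it is more uncertain. H(56%) ≈ 0.990 bits, H(26%) ≈ 0.827 bits.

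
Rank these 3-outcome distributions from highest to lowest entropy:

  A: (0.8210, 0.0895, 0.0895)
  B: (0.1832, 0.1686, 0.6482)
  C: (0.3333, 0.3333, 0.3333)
C > B > A

Key insight: Entropy is maximized by uniform distributions and minimized by concentrated distributions.

- Uniform distributions have maximum entropy log₂(3) = 1.5850 bits
- The more "peaked" or concentrated a distribution, the lower its entropy

Entropies:
  H(A) = 0.8569 bits
  H(B) = 1.2871 bits
  H(C) = 1.5850 bits

Ranking: C > B > A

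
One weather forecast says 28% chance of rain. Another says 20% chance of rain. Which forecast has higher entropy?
28% forecast

Treat each forecast as a Bernoulli distribution. Binary entropy is maximized at p=0.5 and falls off symmetrically toward 0 or 1. The 28% forecast is closer to 50%, so it is more uncertain. H(28%) ≈ 0.855 bits, H(20%) ≈ 0.722 bits.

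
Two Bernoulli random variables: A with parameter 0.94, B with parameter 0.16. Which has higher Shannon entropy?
B

For binary distributions, entropy is maximized at p=0.5 and decreases as p moves toward 0 or 1.

H(A) = H(0.94) = 0.3274 bits
H(B) = H(0.16) = 0.6343 bits

Distribution B (p=0.16) is closer to uniform (p=0.5), so it has higher entropy.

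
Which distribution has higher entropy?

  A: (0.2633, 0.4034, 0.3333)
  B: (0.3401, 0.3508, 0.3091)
B

Both distributions are close to uniform, making this a harder comparison.

H(A) = 1.5636 bits
H(B) = 1.5829 bits

The distribution closer to uniform has higher entropy.
Answer: B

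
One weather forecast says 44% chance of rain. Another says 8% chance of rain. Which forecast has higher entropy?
44% forecast

Treat each forecast as a Bernoulli distribution. Binary entropy is maximized at p=0.5 and falls off symmetrically toward 0 or 1. The 44% forecast is closer to 50%, so it is more uncertain. H(44%) ≈ 0.990 bits, H(8%) ≈ 0.402 bits.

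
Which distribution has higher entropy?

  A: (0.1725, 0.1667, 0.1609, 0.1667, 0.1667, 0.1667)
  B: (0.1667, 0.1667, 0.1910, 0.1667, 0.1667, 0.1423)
A

Both distributions are close to uniform, making this a harder comparison.

H(A) = 2.5847 bits
H(B) = 2.5798 bits

The distribution closer to uniform has higher entropy.
Answer: A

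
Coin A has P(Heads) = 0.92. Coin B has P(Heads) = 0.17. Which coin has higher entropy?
B

For binary distributions, entropy is maximized at p=0.5 and decreases as p moves toward 0 or 1.

H(A) = H(0.92) = 0.4022 bits
H(B) = H(0.17) = 0.6577 bits

Distribution B (p=0.17) is closer to uniform (p=0.5), so it has higher entropy.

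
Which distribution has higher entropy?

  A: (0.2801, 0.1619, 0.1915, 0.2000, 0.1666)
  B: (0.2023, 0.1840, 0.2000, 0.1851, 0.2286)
B

Both distributions are close to uniform, making this a harder comparison.

H(A) = 2.2912 bits
H(B) = 2.3173 bits

The distribution closer to uniform has higher entropy.
Answer: B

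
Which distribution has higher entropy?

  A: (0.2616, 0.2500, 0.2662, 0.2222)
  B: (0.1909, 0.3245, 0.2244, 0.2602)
A

Both distributions are close to uniform, making this a harder comparison.

H(A) = 1.9966 bits
H(B) = 1.9722 bits

The distribution closer to uniform has higher entropy.
Answer: A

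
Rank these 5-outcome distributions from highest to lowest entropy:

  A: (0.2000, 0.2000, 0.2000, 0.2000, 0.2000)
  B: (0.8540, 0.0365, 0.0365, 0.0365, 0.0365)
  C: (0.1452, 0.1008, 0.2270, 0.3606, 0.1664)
A > C > B

Key insight: Entropy is maximized by uniform distributions and minimized by concentrated distributions.

- Uniform distributions have maximum entropy log₂(5) = 2.3219 bits
- The more "peaked" or concentrated a distribution, the lower its entropy

Entropies:
  H(A) = 2.3219 bits
  H(B) = 0.8917 bits
  H(C) = 2.1847 bits

Ranking: A > C > B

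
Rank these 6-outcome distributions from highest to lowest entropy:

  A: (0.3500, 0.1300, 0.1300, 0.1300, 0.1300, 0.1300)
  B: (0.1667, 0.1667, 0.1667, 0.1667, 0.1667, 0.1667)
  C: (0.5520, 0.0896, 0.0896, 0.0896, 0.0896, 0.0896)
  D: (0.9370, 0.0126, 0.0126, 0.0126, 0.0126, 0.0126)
B > A > C > D

Key insight: Entropy is maximized by uniform distributions and minimized by concentrated distributions.

Entropies:
  H(A) = 2.4433 bits
  H(B) = 2.5850 bits
  H(C) = 2.0324 bits
  H(D) = 0.4855 bits

Ranking: B > A > C > D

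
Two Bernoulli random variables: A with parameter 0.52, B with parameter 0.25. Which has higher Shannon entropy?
A

For binary distributions, entropy is maximized at p=0.5 and decreases as p moves toward 0 or 1.

H(A) = H(0.52) = 0.9988 bits
H(B) = H(0.25) = 0.8113 bits

Distribution A (p=0.52) is closer to uniform (p=0.5), so it has higher entropy.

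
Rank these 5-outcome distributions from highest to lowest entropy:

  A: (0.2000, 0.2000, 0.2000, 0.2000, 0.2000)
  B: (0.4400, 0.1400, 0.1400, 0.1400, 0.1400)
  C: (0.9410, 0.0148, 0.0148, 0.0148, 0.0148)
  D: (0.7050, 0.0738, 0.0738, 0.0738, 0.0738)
A > B > D > C

Key insight: Entropy is maximized by uniform distributions and minimized by concentrated distributions.

Entropies:
  H(A) = 2.3219 bits
  H(B) = 2.1096 bits
  H(C) = 0.4415 bits
  H(D) = 1.4651 bits

Ranking: A > B > D > C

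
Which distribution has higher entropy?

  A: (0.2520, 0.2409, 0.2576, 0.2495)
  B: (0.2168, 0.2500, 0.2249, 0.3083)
A

Both distributions are close to uniform, making this a harder comparison.

H(A) = 1.9996 bits
H(B) = 1.9857 bits

The distribution closer to uniform has higher entropy.
Answer: A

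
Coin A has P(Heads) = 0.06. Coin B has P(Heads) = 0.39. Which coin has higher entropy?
B

For binary distributions, entropy is maximized at p=0.5 and decreases as p moves toward 0 or 1.

H(A) = H(0.06) = 0.3274 bits
H(B) = H(0.39) = 0.9648 bits

Distribution B (p=0.39) is closer to uniform (p=0.5), so it has higher entropy.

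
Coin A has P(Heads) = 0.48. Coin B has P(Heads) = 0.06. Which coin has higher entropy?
A

For binary distributions, entropy is maximized at p=0.5 and decreases as p moves toward 0 or 1.

H(A) = H(0.48) = 0.9988 bits
H(B) = H(0.06) = 0.3274 bits

Distribution A (p=0.48) is closer to uniform (p=0.5), so it has higher entropy.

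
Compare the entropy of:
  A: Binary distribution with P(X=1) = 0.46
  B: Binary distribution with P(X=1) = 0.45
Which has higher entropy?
A

For binary distributions, entropy is maximized at p=0.5 and decreases as p moves toward 0 or 1.

H(A) = H(0.46) = 0.9954 bits
H(B) = H(0.45) = 0.9928 bits

Distribution A (p=0.46) is closer to uniform (p=0.5), so it has higher entropy.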